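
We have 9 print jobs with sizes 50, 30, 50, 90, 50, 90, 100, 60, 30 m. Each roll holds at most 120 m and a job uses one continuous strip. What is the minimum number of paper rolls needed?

Total = 100 + 90 + 90 + 60 + 50 + 50 + 50 + 30 + 30 = 550 m.
Lower bound: ⌈550/120⌉ = 5 paper rolls.
A packing using 5 paper rolls:
  roll 1: 100 = 100
  roll 2: 90 + 30 = 120
  roll 3: 90 + 30 = 120
  roll 4: 60 + 50 = 110
  roll 5: 50 + 50 = 100
This matches the lower bound, so 5 is optimal.

5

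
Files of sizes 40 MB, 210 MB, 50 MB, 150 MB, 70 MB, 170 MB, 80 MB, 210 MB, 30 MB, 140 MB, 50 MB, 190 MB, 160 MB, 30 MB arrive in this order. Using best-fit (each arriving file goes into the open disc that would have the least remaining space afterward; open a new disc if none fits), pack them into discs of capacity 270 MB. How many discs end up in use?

7

  40 → disc 1 (new)  [load 40/270]
  210 → disc 1  [load 250/270]
  50 → disc 2 (new)  [load 50/270]
  150 → disc 2  [load 200/270]
  70 → disc 2  [load 270/270]
  170 → disc 3 (new)  [load 170/270]
  80 → disc 3  [load 250/270]
  210 → disc 4 (new)  [load 210/270]
  30 → disc 4  [load 240/270]
  140 → disc 5 (new)  [load 140/270]
  50 → disc 5  [load 190/270]
  190 → disc 6 (new)  [load 190/270]
  160 → disc 7 (new)  [load 160/270]
  30 → disc 4  [load 270/270]
7 discs opened.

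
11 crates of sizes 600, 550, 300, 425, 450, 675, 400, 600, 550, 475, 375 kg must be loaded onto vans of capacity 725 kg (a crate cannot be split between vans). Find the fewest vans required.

Total = 675 + 600 + 600 + 550 + 550 + 475 + 450 + 425 + 400 + 375 + 300 = 5400 kg.
Lower bound: ⌈5400/725⌉ = 8 vans.
Also, 10 crates each exceed 725/2 kg, and no two of those can share a van, so at least 10 vans are needed.
A packing using 10 vans:
  van 1: 675 = 675
  van 2: 600 = 600
  van 3: 600 = 600
  van 4: 550 = 550
  van 5: 550 = 550
  van 6: 475 = 475
  van 7: 450 = 450
  van 8: 425 + 300 = 725
  van 9: 400 = 400
  van 10: 375 = 375
This matches the lower bound, so 10 is optimal.

10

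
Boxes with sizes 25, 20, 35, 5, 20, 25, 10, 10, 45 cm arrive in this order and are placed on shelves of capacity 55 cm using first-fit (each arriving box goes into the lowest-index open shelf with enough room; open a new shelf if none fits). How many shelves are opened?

4

  25 → shelf 1 (new)  [load 25/55]
  20 → shelf 1  [load 45/55]
  35 → shelf 2 (new)  [load 35/55]
  5 → shelf 1  [load 50/55]
  20 → shelf 2  [load 55/55]
  25 → shelf 3 (new)  [load 25/55]
  10 → shelf 3  [load 35/55]
  10 → shelf 3  [load 45/55]
  45 → shelf 4 (new)  [load 45/55]
4 shelves opened.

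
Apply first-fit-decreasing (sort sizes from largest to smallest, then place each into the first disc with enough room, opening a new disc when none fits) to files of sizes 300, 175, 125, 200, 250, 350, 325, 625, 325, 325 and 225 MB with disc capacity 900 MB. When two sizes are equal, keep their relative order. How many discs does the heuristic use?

Sorted descending: 625, 350, 325, 325, 325, 300, 250, 225, 200, 175, 125.
  625 → disc 1 (new)  [load 625/900]
  350 → disc 2 (new)  [load 350/900]
  325 → disc 2  [load 675/900]
  325 → disc 3 (new)  [load 325/900]
  325 → disc 3  [load 650/900]
  300 → disc 4 (new)  [load 300/900]
  250 → disc 1  [load 875/900]
  225 → disc 2  [load 900/900]
  200 → disc 3  [load 850/900]
  175 → disc 4  [load 475/900]
  125 → disc 4  [load 600/900]
4 discs opened.

4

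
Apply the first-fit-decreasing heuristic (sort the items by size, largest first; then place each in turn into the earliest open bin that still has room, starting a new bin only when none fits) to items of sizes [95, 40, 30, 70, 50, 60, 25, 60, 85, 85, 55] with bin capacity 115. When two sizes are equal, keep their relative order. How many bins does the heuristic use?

6

Sorted descending: 95, 85, 85, 70, 60, 60, 55, 50, 40, 30, 25.
  95 → bin 1 (new)  [load 95/115]
  85 → bin 2 (new)  [load 85/115]
  85 → bin 3 (new)  [load 85/115]
  70 → bin 4 (new)  [load 70/115]
  60 → bin 5 (new)  [load 60/115]
  60 → bin 6 (new)  [load 60/115]
  55 → bin 5  [load 115/115]
  50 → bin 6  [load 110/115]
  40 → bin 4  [load 110/115]
  30 → bin 2  [load 115/115]
  25 → bin 3  [load 110/115]
6 bins opened.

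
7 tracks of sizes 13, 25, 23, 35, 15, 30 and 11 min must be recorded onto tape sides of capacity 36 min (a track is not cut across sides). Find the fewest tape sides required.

5

Total = 35 + 30 + 25 + 23 + 15 + 13 + 11 = 152 min.
Lower bound: ⌈152/36⌉ = 5 tape sides.
A packing using 5 tape sides:
  side 1: 35 = 35
  side 2: 30 = 30
  side 3: 25 + 11 = 36
  side 4: 23 + 13 = 36
  side 5: 15 = 15
This matches the lower bound, so 5 is optimal.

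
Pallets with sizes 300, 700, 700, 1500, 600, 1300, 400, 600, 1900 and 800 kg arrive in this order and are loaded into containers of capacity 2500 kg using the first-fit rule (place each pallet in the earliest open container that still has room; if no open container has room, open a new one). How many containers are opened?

  300 → container 1 (new)  [load 300/2500]
  700 → container 1  [load 1000/2500]
  700 → container 1  [load 1700/2500]
  1500 → container 2 (new)  [load 1500/2500]
  600 → container 1  [load 2300/2500]
  1300 → container 3 (new)  [load 1300/2500]
  400 → container 2  [load 1900/2500]
  600 → container 2  [load 2500/2500]
  1900 → container 4 (new)  [load 1900/2500]
  800 → container 3  [load 2100/2500]
4 containers opened.

4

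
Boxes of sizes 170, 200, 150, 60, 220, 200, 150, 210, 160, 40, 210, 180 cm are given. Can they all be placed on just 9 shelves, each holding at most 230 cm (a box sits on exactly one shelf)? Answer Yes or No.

Total = 1950 cm; ⌈1950/230⌉ = 9.
10 boxes each exceed half the capacity and cannot share a shelf, forcing at least 10 shelves.
At least 10 shelves are required, but only 9 are allowed.

No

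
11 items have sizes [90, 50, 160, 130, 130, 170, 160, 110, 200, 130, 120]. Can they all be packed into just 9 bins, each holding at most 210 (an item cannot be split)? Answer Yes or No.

A valid assignment using 9 bins:
  bin 1: 200 = 200
  bin 2: 170 = 170
  bin 3: 160 + 50 = 210
  bin 4: 160 = 160
  bin 5: 130 = 130
  bin 6: 130 = 130
  bin 7: 130 = 130
  bin 8: 120 + 90 = 210
  bin 9: 110 = 110
Every load is within 210, so 9 bins suffice.

Yes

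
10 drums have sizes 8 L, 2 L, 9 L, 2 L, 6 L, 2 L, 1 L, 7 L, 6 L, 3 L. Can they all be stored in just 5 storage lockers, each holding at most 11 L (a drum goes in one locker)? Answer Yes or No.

Yes

A valid assignment using 5 storage lockers:
  locker 1: 9 + 2 = 11
  locker 2: 8 + 3 = 11
  locker 3: 7 + 2 + 2 = 11
  locker 4: 6 + 1 = 7
  locker 5: 6 = 6
Every load is within 11 L, so 5 storage lockers suffice.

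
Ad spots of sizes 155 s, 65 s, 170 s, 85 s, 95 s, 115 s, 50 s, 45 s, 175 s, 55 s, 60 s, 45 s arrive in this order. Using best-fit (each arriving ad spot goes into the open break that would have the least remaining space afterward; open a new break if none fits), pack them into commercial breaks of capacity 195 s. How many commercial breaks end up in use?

7

  155 → break 1 (new)  [load 155/195]
  65 → break 2 (new)  [load 65/195]
  170 → break 3 (new)  [load 170/195]
  85 → break 2  [load 150/195]
  95 → break 4 (new)  [load 95/195]
  115 → break 5 (new)  [load 115/195]
  50 → break 5  [load 165/195]
  45 → break 2  [load 195/195]
  175 → break 6 (new)  [load 175/195]
  55 → break 4  [load 150/195]
  60 → break 7 (new)  [load 60/195]
  45 → break 4  [load 195/195]
7 commercial breaks opened.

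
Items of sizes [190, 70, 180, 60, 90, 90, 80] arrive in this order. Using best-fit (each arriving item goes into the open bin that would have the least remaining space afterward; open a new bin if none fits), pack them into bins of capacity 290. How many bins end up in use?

3

  190 → bin 1 (new)  [load 190/290]
  70 → bin 1  [load 260/290]
  180 → bin 2 (new)  [load 180/290]
  60 → bin 2  [load 240/290]
  90 → bin 3 (new)  [load 90/290]
  90 → bin 3  [load 180/290]
  80 → bin 3  [load 260/290]
3 bins opened.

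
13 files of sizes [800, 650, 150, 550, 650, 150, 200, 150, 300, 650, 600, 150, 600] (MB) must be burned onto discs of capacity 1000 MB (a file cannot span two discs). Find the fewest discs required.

7

Total = 800 + 650 + 650 + 650 + 600 + 600 + 550 + 300 + 200 + 150 + 150 + 150 + 150 = 5600 MB.
Lower bound: ⌈5600/1000⌉ = 6 discs.
Also, 7 files each exceed 500 MB, and no two of those can share a disc, so at least 7 discs are needed.
A packing using 7 discs:
  disc 1: 800 + 200 = 1000
  disc 2: 650 + 300 = 950
  disc 3: 650 + 150 + 150 = 950
  disc 4: 650 + 150 + 150 = 950
  disc 5: 600 = 600
  disc 6: 600 = 600
  disc 7: 550 = 550
This matches the lower bound, so 7 is optimal.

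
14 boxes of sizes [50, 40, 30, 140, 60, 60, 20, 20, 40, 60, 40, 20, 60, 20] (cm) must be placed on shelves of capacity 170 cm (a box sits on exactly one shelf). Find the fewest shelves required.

Total = 140 + 60 + 60 + 60 + 60 + 50 + 40 + 40 + 40 + 30 + 20 + 20 + 20 + 20 = 660 cm.
Lower bound: ⌈660/170⌉ = 4 shelves.
A packing using 4 shelves:
  shelf 1: 140 + 30 = 170
  shelf 2: 60 + 60 + 50 = 170
  shelf 3: 60 + 60 + 40 = 160
  shelf 4: 40 + 40 + 20 + 20 + 20 + 20 = 160
This matches the lower bound, so 4 is optimal.

4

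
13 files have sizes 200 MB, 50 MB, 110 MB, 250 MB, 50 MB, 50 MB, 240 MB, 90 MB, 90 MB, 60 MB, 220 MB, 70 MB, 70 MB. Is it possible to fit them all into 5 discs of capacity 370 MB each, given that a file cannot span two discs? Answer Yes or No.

Yes

A valid assignment using 5 discs:
  disc 1: 250 + 110 = 360
  disc 2: 240 + 90 = 330
  disc 3: 220 + 90 + 60 = 370
  disc 4: 200 + 70 + 70 = 340
  disc 5: 50 + 50 + 50 = 150
Every load is within 370 MB, so 5 discs suffice.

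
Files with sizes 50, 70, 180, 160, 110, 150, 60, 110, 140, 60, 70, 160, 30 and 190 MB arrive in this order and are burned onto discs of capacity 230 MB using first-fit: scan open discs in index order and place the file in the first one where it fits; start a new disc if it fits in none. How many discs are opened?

  50 → disc 1 (new)  [load 50/230]
  70 → disc 1  [load 120/230]
  180 → disc 2 (new)  [load 180/230]
  160 → disc 3 (new)  [load 160/230]
  110 → disc 1  [load 230/230]
  150 → disc 4 (new)  [load 150/230]
  60 → disc 3  [load 220/230]
  110 → disc 5 (new)  [load 110/230]
  140 → disc 6 (new)  [load 140/230]
  60 → disc 4  [load 210/230]
  70 → disc 5  [load 180/230]
  160 → disc 7 (new)  [load 160/230]
  30 → disc 2  [load 210/230]
  190 → disc 8 (new)  [load 190/230]
8 discs opened.

8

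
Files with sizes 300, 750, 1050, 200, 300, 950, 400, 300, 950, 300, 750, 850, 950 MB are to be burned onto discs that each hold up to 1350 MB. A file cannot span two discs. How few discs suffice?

Total = 1050 + 950 + 950 + 950 + 850 + 750 + 750 + 400 + 300 + 300 + 300 + 300 + 200 = 8050 MB.
Lower bound: ⌈8050/1350⌉ = 6 discs.
Also, 7 files each exceed 675 MB, and no two of those can share a disc, so at least 7 discs are needed.
A packing using 7 discs:
  disc 1: 1050 + 300 = 1350
  disc 2: 950 + 400 = 1350
  disc 3: 950 + 300 = 1250
  disc 4: 950 + 300 = 1250
  disc 5: 850 + 300 + 200 = 1350
  disc 6: 750 = 750
  disc 7: 750 = 750
This matches the lower bound, so 7 is optimal.

7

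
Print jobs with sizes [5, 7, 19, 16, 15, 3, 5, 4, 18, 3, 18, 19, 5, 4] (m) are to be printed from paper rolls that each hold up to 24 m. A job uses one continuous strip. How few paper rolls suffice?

6

Total = 19 + 19 + 18 + 18 + 16 + 15 + 7 + 5 + 5 + 5 + 4 + 4 + 3 + 3 = 141 m.
Lower bound: ⌈141/24⌉ = 6 paper rolls.
A packing using 6 paper rolls:
  roll 1: 19 + 5 = 24
  roll 2: 19 + 5 = 24
  roll 3: 18 + 5 = 23
  roll 4: 18 + 3 + 3 = 24
  roll 5: 16 + 7 = 23
  roll 6: 15 + 4 + 4 = 23
This matches the lower bound, so 6 is optimal.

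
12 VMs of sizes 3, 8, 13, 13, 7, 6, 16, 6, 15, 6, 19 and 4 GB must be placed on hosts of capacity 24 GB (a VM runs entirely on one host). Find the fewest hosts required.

Total = 19 + 16 + 15 + 13 + 13 + 8 + 7 + 6 + 6 + 6 + 4 + 3 = 116 GB.
Lower bound: ⌈116/24⌉ = 5 hosts.
A packing using 6 hosts:
  host 1: 19 + 4 = 23
  host 2: 16 + 8 = 24
  host 3: 15 + 7 = 22
  host 4: 13 + 6 + 3 = 22
  host 5: 13 + 6 = 19
  host 6: 6 = 6
No arrangement into 5 hosts stays within capacity, so 6 is optimal.

6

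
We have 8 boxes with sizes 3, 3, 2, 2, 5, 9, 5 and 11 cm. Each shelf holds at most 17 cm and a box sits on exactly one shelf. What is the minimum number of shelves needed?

3

Total = 11 + 9 + 5 + 5 + 3 + 3 + 2 + 2 = 40 cm.
Lower bound: ⌈40/17⌉ = 3 shelves.
A packing using 3 shelves:
  shelf 1: 11 + 5 = 16
  shelf 2: 9 + 5 + 3 = 17
  shelf 3: 3 + 2 + 2 = 7
This matches the lower bound, so 3 is optimal.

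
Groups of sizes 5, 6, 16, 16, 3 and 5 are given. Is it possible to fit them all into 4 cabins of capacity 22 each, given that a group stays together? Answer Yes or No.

Yes

A valid assignment using 3 cabins:
  cabin 1: 16 + 6 = 22
  cabin 2: 16 + 5 = 21
  cabin 3: 5 + 3 = 8
That uses only 3 ≤ 4, so 4 cabins are enough.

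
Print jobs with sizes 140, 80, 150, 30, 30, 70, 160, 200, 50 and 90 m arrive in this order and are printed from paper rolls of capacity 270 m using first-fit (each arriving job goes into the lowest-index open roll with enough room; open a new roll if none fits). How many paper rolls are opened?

  140 → roll 1 (new)  [load 140/270]
  80 → roll 1  [load 220/270]
  150 → roll 2 (new)  [load 150/270]
  30 → roll 1  [load 250/270]
  30 → roll 2  [load 180/270]
  70 → roll 2  [load 250/270]
  160 → roll 3 (new)  [load 160/270]
  200 → roll 4 (new)  [load 200/270]
  50 → roll 3  [load 210/270]
  90 → roll 5 (new)  [load 90/270]
5 paper rolls opened.

5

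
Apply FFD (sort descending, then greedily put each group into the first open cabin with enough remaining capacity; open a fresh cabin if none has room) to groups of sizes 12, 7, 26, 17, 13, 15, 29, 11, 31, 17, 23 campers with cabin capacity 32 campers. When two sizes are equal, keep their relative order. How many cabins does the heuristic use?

Sorted descending: 31, 29, 26, 23, 17, 17, 15, 13, 12, 11, 7.
  31 → cabin 1 (new)  [load 31/32]
  29 → cabin 2 (new)  [load 29/32]
  26 → cabin 3 (new)  [load 26/32]
  23 → cabin 4 (new)  [load 23/32]
  17 → cabin 5 (new)  [load 17/32]
  17 → cabin 6 (new)  [load 17/32]
  15 → cabin 5  [load 32/32]
  13 → cabin 6  [load 30/32]
  12 → cabin 7 (new)  [load 12/32]
  11 → cabin 7  [load 23/32]
  7 → cabin 4  [load 30/32]
7 cabins opened.

7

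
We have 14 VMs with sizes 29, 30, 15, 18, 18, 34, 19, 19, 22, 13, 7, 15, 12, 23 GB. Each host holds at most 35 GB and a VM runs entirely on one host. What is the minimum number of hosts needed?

9

Total = 34 + 30 + 29 + 23 + 22 + 19 + 19 + 18 + 18 + 15 + 15 + 13 + 12 + 7 = 274 GB.
Lower bound: ⌈274/35⌉ = 8 hosts.
Also, 9 VMs each exceed 35/2 GB, and no two of those can share a host, so at least 9 hosts are needed.
A packing using 9 hosts:
  host 1: 34 = 34
  host 2: 30 = 30
  host 3: 29 = 29
  host 4: 23 + 12 = 35
  host 5: 22 + 13 = 35
  host 6: 19 + 15 = 34
  host 7: 19 + 15 = 34
  host 8: 18 + 7 = 25
  host 9: 18 = 18
This matches the lower bound, so 9 is optimal.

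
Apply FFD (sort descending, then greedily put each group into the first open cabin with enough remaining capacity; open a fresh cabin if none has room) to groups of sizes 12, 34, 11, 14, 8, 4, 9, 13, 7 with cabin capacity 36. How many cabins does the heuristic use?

Sorted descending: 34, 14, 13, 12, 11, 9, 8, 7, 4.
  34 → cabin 1 (new)  [load 34/36]
  14 → cabin 2 (new)  [load 14/36]
  13 → cabin 2  [load 27/36]
  12 → cabin 3 (new)  [load 12/36]
  11 → cabin 3  [load 23/36]
  9 → cabin 2  [load 36/36]
  8 → cabin 3  [load 31/36]
  7 → cabin 4 (new)  [load 7/36]
  4 → cabin 3  [load 35/36]
4 cabins opened.

4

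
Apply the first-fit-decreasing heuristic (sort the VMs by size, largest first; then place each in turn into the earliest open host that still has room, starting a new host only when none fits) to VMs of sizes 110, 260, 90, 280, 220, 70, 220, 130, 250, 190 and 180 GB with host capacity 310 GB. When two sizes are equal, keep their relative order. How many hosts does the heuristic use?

Sorted descending: 280, 260, 250, 220, 220, 190, 180, 130, 110, 90, 70.
  280 → host 1 (new)  [load 280/310]
  260 → host 2 (new)  [load 260/310]
  250 → host 3 (new)  [load 250/310]
  220 → host 4 (new)  [load 220/310]
  220 → host 5 (new)  [load 220/310]
  190 → host 6 (new)  [load 190/310]
  180 → host 7 (new)  [load 180/310]
  130 → host 7  [load 310/310]
  110 → host 6  [load 300/310]
  90 → host 4  [load 310/310]
  70 → host 5  [load 290/310]
7 hosts opened.

7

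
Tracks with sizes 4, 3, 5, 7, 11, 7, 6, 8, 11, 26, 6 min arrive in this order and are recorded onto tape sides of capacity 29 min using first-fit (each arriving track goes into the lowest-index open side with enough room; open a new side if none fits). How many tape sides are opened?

4

  4 → side 1 (new)  [load 4/29]
  3 → side 1  [load 7/29]
  5 → side 1  [load 12/29]
  7 → side 1  [load 19/29]
  11 → side 2 (new)  [load 11/29]
  7 → side 1  [load 26/29]
  6 → side 2  [load 17/29]
  8 → side 2  [load 25/29]
  11 → side 3 (new)  [load 11/29]
  26 → side 4 (new)  [load 26/29]
  6 → side 3  [load 17/29]
4 tape sides opened.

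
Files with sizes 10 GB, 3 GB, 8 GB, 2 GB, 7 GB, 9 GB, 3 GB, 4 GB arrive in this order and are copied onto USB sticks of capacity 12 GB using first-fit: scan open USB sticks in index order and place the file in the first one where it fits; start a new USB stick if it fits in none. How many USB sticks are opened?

5

  10 → USB stick 1 (new)  [load 10/12]
  3 → USB stick 2 (new)  [load 3/12]
  8 → USB stick 2  [load 11/12]
  2 → USB stick 1  [load 12/12]
  7 → USB stick 3 (new)  [load 7/12]
  9 → USB stick 4 (new)  [load 9/12]
  3 → USB stick 3  [load 10/12]
  4 → USB stick 5 (new)  [load 4/12]
5 USB sticks opened.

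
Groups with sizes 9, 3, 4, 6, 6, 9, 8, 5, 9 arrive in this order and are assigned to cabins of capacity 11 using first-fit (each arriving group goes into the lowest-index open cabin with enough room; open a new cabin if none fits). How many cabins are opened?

7

  9 → cabin 1 (new)  [load 9/11]
  3 → cabin 2 (new)  [load 3/11]
  4 → cabin 2  [load 7/11]
  6 → cabin 3 (new)  [load 6/11]
  6 → cabin 4 (new)  [load 6/11]
  9 → cabin 5 (new)  [load 9/11]
  8 → cabin 6 (new)  [load 8/11]
  5 → cabin 3  [load 11/11]
  9 → cabin 7 (new)  [load 9/11]
7 cabins opened.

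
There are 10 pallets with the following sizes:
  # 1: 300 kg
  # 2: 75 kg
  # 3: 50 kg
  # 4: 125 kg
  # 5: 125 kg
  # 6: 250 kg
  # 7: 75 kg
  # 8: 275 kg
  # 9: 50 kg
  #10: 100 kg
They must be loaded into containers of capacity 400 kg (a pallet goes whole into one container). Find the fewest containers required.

4

Total = 300 + 275 + 250 + 125 + 125 + 100 + 75 + 75 + 50 + 50 = 1425 kg.
Lower bound: ⌈1425/400⌉ = 4 containers.
A packing using 4 containers:
  container 1: 300 + 100 = 400
  container 2: 275 + 125 = 400
  container 3: 250 + 125 = 375
  container 4: 75 + 75 + 50 + 50 = 250
This matches the lower bound, so 4 is optimal.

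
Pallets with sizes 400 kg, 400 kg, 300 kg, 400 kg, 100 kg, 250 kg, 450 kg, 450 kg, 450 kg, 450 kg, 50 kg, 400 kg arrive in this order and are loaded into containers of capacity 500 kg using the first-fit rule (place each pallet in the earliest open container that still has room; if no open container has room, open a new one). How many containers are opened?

10

  400 → container 1 (new)  [load 400/500]
  400 → container 2 (new)  [load 400/500]
  300 → container 3 (new)  [load 300/500]
  400 → container 4 (new)  [load 400/500]
  100 → container 1  [load 500/500]
  250 → container 5 (new)  [load 250/500]
  450 → container 6 (new)  [load 450/500]
  450 → container 7 (new)  [load 450/500]
  450 → container 8 (new)  [load 450/500]
  450 → container 9 (new)  [load 450/500]
  50 → container 2  [load 450/500]
  400 → container 10 (new)  [load 400/500]
10 containers opened.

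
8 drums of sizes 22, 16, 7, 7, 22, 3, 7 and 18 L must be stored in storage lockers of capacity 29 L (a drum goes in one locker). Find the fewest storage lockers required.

4

Total = 22 + 22 + 18 + 16 + 7 + 7 + 7 + 3 = 102 L.
Lower bound: ⌈102/29⌉ = 4 storage lockers.
A packing using 4 storage lockers:
  locker 1: 22 + 7 = 29
  locker 2: 22 + 7 = 29
  locker 3: 18 + 7 + 3 = 28
  locker 4: 16 = 16
This matches the lower bound, so 4 is optimal.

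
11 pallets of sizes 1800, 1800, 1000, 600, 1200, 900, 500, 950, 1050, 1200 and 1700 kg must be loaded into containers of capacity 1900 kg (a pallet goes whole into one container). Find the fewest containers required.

Total = 1800 + 1800 + 1700 + 1200 + 1200 + 1050 + 1000 + 950 + 900 + 600 + 500 = 12700 kg.
Lower bound: ⌈12700/1900⌉ = 7 containers.
A packing using 8 containers:
  container 1: 1800 = 1800
  container 2: 1800 = 1800
  container 3: 1700 = 1700
  container 4: 1200 + 600 = 1800
  container 5: 1200 + 500 = 1700
  container 6: 1050 = 1050
  container 7: 1000 + 900 = 1900
  container 8: 950 = 950
No arrangement into 7 containers stays within capacity, so 8 is optimal.

8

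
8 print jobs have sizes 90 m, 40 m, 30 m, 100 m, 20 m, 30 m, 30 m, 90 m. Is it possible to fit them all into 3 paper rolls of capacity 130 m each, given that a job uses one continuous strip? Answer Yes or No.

No

Total = 430 m; ⌈430/130⌉ = 4.
At least 4 paper rolls are required, but only 3 are allowed.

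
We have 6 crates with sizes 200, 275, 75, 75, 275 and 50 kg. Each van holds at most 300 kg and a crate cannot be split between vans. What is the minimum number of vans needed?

4

Total = 275 + 275 + 200 + 75 + 75 + 50 = 950 kg.
Lower bound: ⌈950/300⌉ = 4 vans.
A packing using 4 vans:
  van 1: 275 = 275
  van 2: 275 = 275
  van 3: 200 + 75 = 275
  van 4: 75 + 50 = 125
This matches the lower bound, so 4 is optimal.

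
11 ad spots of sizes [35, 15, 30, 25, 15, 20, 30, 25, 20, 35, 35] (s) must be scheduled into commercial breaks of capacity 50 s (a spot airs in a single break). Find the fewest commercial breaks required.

6

Total = 35 + 35 + 35 + 30 + 30 + 25 + 25 + 20 + 20 + 15 + 15 = 285 s.
Lower bound: ⌈285/50⌉ = 6 commercial breaks.
A packing using 6 commercial breaks:
  break 1: 35 + 15 = 50
  break 2: 35 + 15 = 50
  break 3: 35 = 35
  break 4: 30 + 20 = 50
  break 5: 30 + 20 = 50
  break 6: 25 + 25 = 50
This matches the lower bound, so 6 is optimal.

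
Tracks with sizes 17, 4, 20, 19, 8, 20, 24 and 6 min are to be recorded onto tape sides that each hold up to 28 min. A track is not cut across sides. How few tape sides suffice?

5

Total = 24 + 20 + 20 + 19 + 17 + 8 + 6 + 4 = 118 min.
Lower bound: ⌈118/28⌉ = 5 tape sides.
A packing using 5 tape sides:
  side 1: 24 + 4 = 28
  side 2: 20 + 8 = 28
  side 3: 20 + 6 = 26
  side 4: 19 = 19
  side 5: 17 = 17
This matches the lower bound, so 5 is optimal.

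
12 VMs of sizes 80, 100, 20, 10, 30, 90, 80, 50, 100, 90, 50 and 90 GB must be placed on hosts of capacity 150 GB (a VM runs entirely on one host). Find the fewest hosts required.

Total = 100 + 100 + 90 + 90 + 90 + 80 + 80 + 50 + 50 + 30 + 20 + 10 = 790 GB.
Lower bound: ⌈790/150⌉ = 6 hosts.
Also, 7 VMs each exceed 75 GB, and no two of those can share a host, so at least 7 hosts are needed.
A packing using 7 hosts:
  host 1: 100 + 50 = 150
  host 2: 100 + 50 = 150
  host 3: 90 + 30 + 20 + 10 = 150
  host 4: 90 = 90
  host 5: 90 = 90
  host 6: 80 = 80
  host 7: 80 = 80
This matches the lower bound, so 7 is optimal.

7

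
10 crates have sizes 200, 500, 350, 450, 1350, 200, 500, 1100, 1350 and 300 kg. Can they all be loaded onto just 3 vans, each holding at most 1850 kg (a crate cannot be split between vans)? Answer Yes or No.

Total = 6300 kg; ⌈6300/1850⌉ = 4.
At least 4 vans are required, but only 3 are allowed.

No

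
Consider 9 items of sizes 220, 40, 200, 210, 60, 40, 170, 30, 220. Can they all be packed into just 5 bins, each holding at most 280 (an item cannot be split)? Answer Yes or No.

Yes

A valid assignment using 5 bins:
  bin 1: 220 + 60 = 280
  bin 2: 220 + 40 = 260
  bin 3: 210 + 40 + 30 = 280
  bin 4: 200 = 200
  bin 5: 170 = 170
Every load is within 280, so 5 bins suffice.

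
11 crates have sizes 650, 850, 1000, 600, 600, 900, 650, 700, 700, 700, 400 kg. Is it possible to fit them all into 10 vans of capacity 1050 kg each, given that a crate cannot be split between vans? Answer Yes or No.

Yes

A valid assignment using 10 vans:
  van 1: 1000 = 1000
  van 2: 900 = 900
  van 3: 850 = 850
  van 4: 700 = 700
  van 5: 700 = 700
  van 6: 700 = 700
  van 7: 650 + 400 = 1050
  van 8: 650 = 650
  van 9: 600 = 600
  van 10: 600 = 600
Every load is within 1050 kg, so 10 vans suffice.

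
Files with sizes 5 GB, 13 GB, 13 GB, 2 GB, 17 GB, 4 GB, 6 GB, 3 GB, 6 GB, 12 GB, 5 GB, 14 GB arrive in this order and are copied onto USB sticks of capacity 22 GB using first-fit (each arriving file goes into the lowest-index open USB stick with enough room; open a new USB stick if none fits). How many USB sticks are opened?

6

  5 → USB stick 1 (new)  [load 5/22]
  13 → USB stick 1  [load 18/22]
  13 → USB stick 2 (new)  [load 13/22]
  2 → USB stick 1  [load 20/22]
  17 → USB stick 3 (new)  [load 17/22]
  4 → USB stick 2  [load 17/22]
  6 → USB stick 4 (new)  [load 6/22]
  3 → USB stick 2  [load 20/22]
  6 → USB stick 4  [load 12/22]
  12 → USB stick 5 (new)  [load 12/22]
  5 → USB stick 3  [load 22/22]
  14 → USB stick 6 (new)  [load 14/22]
6 USB sticks opened.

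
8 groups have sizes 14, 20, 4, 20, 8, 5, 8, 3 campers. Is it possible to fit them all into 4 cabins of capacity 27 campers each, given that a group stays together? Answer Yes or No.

Yes

A valid assignment using 4 cabins:
  cabin 1: 20 + 5 = 25
  cabin 2: 20 + 4 + 3 = 27
  cabin 3: 14 + 8 = 22
  cabin 4: 8 = 8
Every load is within 27 campers, so 4 cabins suffice.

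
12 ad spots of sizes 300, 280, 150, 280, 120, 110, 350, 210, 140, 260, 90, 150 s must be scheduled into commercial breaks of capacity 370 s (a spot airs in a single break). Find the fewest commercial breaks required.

8

Total = 350 + 300 + 280 + 280 + 260 + 210 + 150 + 150 + 140 + 120 + 110 + 90 = 2440 s.
Lower bound: ⌈2440/370⌉ = 7 commercial breaks.
A packing using 8 commercial breaks:
  break 1: 350 = 350
  break 2: 300 = 300
  break 3: 280 + 90 = 370
  break 4: 280 = 280
  break 5: 260 + 110 = 370
  break 6: 210 + 150 = 360
  break 7: 150 + 140 = 290
  break 8: 120 = 120
No arrangement into 7 commercial breaks stays within capacity, so 8 is optimal.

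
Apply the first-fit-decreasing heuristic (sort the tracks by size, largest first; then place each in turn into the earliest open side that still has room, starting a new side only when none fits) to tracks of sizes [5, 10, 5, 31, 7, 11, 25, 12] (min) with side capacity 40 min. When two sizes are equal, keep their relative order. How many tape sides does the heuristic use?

3

Sorted descending: 31, 25, 12, 11, 10, 7, 5, 5.
  31 → side 1 (new)  [load 31/40]
  25 → side 2 (new)  [load 25/40]
  12 → side 2  [load 37/40]
  11 → side 3 (new)  [load 11/40]
  10 → side 3  [load 21/40]
  7 → side 1  [load 38/40]
  5 → side 3  [load 26/40]
  5 → side 3  [load 31/40]
3 tape sides opened.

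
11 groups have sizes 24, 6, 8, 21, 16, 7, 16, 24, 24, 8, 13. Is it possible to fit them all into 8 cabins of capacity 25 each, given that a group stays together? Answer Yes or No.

A valid assignment using 8 cabins:
  cabin 1: 24 = 24
  cabin 2: 24 = 24
  cabin 3: 24 = 24
  cabin 4: 21 = 21
  cabin 5: 16 + 8 = 24
  cabin 6: 16 + 8 = 24
  cabin 7: 13 + 7 = 20
  cabin 8: 6 = 6
Every load is within 25, so 8 cabins suffice.

Yes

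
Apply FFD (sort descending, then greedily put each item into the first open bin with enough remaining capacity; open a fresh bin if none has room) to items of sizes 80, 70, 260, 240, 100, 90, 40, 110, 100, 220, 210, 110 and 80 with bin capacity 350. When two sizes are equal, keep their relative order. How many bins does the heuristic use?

Sorted descending: 260, 240, 220, 210, 110, 110, 100, 100, 90, 80, 80, 70, 40.
  260 → bin 1 (new)  [load 260/350]
  240 → bin 2 (new)  [load 240/350]
  220 → bin 3 (new)  [load 220/350]
  210 → bin 4 (new)  [load 210/350]
  110 → bin 2  [load 350/350]
  110 → bin 3  [load 330/350]
  100 → bin 4  [load 310/350]
  100 → bin 5 (new)  [load 100/350]
  90 → bin 1  [load 350/350]
  80 → bin 5  [load 180/350]
  80 → bin 5  [load 260/350]
  70 → bin 5  [load 330/350]
  40 → bin 4  [load 350/350]
5 bins opened.

5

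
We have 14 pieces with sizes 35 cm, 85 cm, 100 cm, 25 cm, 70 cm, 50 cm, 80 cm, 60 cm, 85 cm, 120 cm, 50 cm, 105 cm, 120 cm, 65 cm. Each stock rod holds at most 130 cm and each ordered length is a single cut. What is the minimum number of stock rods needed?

9

Total = 120 + 120 + 105 + 100 + 85 + 85 + 80 + 70 + 65 + 60 + 50 + 50 + 35 + 25 = 1050 cm.
Lower bound: ⌈1050/130⌉ = 9 stock rods.
A packing using 9 stock rods:
  stock rod 1: 120 = 120
  stock rod 2: 120 = 120
  stock rod 3: 105 + 25 = 130
  stock rod 4: 100 = 100
  stock rod 5: 85 + 35 = 120
  stock rod 6: 85 = 85
  stock rod 7: 80 + 50 = 130
  stock rod 8: 70 + 60 = 130
  stock rod 9: 65 + 50 = 115
This matches the lower bound, so 9 is optimal.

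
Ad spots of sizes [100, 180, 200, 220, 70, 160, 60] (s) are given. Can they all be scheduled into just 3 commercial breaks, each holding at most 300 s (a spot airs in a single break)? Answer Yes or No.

No

Total = 990 s; ⌈990/300⌉ = 4.
At least 4 commercial breaks are required, but only 3 are allowed.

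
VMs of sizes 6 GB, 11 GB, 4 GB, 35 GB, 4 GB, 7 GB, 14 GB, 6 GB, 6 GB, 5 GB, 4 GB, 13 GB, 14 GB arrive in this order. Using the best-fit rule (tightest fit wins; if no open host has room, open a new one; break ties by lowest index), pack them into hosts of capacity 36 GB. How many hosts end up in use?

  6 → host 1 (new)  [load 6/36]
  11 → host 1  [load 17/36]
  4 → host 1  [load 21/36]
  35 → host 2 (new)  [load 35/36]
  4 → host 1  [load 25/36]
  7 → host 1  [load 32/36]
  14 → host 3 (new)  [load 14/36]
  6 → host 3  [load 20/36]
  6 → host 3  [load 26/36]
  5 → host 3  [load 31/36]
  4 → host 1  [load 36/36]
  13 → host 4 (new)  [load 13/36]
  14 → host 4  [load 27/36]
4 hosts opened.

4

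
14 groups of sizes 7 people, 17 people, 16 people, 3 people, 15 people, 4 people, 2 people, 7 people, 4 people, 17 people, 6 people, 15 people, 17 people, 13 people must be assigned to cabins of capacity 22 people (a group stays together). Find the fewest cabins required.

7

Total = 17 + 17 + 17 + 16 + 15 + 15 + 13 + 7 + 7 + 6 + 4 + 4 + 3 + 2 = 143 people.
Lower bound: ⌈143/22⌉ = 7 cabins.
A packing using 7 cabins:
  cabin 1: 17 + 4 = 21
  cabin 2: 17 + 4 = 21
  cabin 3: 17 + 3 + 2 = 22
  cabin 4: 16 + 6 = 22
  cabin 5: 15 + 7 = 22
  cabin 6: 15 + 7 = 22
  cabin 7: 13 = 13
This matches the lower bound, so 7 is optimal.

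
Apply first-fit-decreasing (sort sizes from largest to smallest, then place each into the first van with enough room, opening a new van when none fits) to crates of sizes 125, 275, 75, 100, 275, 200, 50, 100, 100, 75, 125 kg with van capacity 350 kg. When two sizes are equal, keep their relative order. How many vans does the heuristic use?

5

Sorted descending: 275, 275, 200, 125, 125, 100, 100, 100, 75, 75, 50.
  275 → van 1 (new)  [load 275/350]
  275 → van 2 (new)  [load 275/350]
  200 → van 3 (new)  [load 200/350]
  125 → van 3  [load 325/350]
  125 → van 4 (new)  [load 125/350]
  100 → van 4  [load 225/350]
  100 → van 4  [load 325/350]
  100 → van 5 (new)  [load 100/350]
  75 → van 1  [load 350/350]
  75 → van 2  [load 350/350]
  50 → van 5  [load 150/350]
5 vans opened.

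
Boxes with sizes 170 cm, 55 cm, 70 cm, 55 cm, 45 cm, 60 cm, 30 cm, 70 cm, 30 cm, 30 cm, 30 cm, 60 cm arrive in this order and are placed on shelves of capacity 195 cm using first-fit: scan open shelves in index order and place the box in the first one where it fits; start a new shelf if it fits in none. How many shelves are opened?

  170 → shelf 1 (new)  [load 170/195]
  55 → shelf 2 (new)  [load 55/195]
  70 → shelf 2  [load 125/195]
  55 → shelf 2  [load 180/195]
  45 → shelf 3 (new)  [load 45/195]
  60 → shelf 3  [load 105/195]
  30 → shelf 3  [load 135/195]
  70 → shelf 4 (new)  [load 70/195]
  30 → shelf 3  [load 165/195]
  30 → shelf 3  [load 195/195]
  30 → shelf 4  [load 100/195]
  60 → shelf 4  [load 160/195]
4 shelves opened.

4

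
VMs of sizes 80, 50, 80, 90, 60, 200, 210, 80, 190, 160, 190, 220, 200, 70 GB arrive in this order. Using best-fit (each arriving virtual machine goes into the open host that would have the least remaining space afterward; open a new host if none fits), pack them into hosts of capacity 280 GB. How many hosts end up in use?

8

  80 → host 1 (new)  [load 80/280]
  50 → host 1  [load 130/280]
  80 → host 1  [load 210/280]
  90 → host 2 (new)  [load 90/280]
  60 → host 1  [load 270/280]
  200 → host 3 (new)  [load 200/280]
  210 → host 4 (new)  [load 210/280]
  80 → host 3  [load 280/280]
  190 → host 2  [load 280/280]
  160 → host 5 (new)  [load 160/280]
  190 → host 6 (new)  [load 190/280]
  220 → host 7 (new)  [load 220/280]
  200 → host 8 (new)  [load 200/280]
  70 → host 4  [load 280/280]
8 hosts opened.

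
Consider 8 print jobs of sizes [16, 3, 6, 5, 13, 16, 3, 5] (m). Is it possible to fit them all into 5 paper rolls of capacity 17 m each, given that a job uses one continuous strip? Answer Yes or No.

A valid assignment using 5 paper rolls:
  roll 1: 16 = 16
  roll 2: 16 = 16
  roll 3: 13 + 3 = 16
  roll 4: 6 + 5 + 5 = 16
  roll 5: 3 = 3
Every load is within 17 m, so 5 paper rolls suffice.

Yes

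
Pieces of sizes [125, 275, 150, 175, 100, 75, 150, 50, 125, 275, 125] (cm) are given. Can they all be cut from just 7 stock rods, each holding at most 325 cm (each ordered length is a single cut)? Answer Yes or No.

A valid assignment using 6 stock rods:
  stock rod 1: 275 + 50 = 325
  stock rod 2: 275 = 275
  stock rod 3: 175 + 150 = 325
  stock rod 4: 150 + 125 = 275
  stock rod 5: 125 + 125 + 75 = 325
  stock rod 6: 100 = 100
That uses only 6 ≤ 7, so 7 stock rods are enough.

Yes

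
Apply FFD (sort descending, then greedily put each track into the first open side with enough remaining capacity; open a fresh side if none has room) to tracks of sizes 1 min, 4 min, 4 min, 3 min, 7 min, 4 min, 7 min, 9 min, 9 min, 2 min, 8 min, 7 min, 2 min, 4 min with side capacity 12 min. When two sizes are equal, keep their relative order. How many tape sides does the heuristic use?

Sorted descending: 9, 9, 8, 7, 7, 7, 4, 4, 4, 4, 3, 2, 2, 1.
  9 → side 1 (new)  [load 9/12]
  9 → side 2 (new)  [load 9/12]
  8 → side 3 (new)  [load 8/12]
  7 → side 4 (new)  [load 7/12]
  7 → side 5 (new)  [load 7/12]
  7 → side 6 (new)  [load 7/12]
  4 → side 3  [load 12/12]
  4 → side 4  [load 11/12]
  4 → side 5  [load 11/12]
  4 → side 6  [load 11/12]
  3 → side 1  [load 12/12]
  2 → side 2  [load 11/12]
  2 → side 7 (new)  [load 2/12]
  1 → side 2  [load 12/12]
7 tape sides opened.

7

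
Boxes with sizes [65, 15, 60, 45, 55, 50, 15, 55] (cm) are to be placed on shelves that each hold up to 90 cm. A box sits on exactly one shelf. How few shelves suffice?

6

Total = 65 + 60 + 55 + 55 + 50 + 45 + 15 + 15 = 360 cm.
Lower bound: ⌈360/90⌉ = 4 shelves.
Also, 5 boxes each exceed 45 cm, and no two of those can share a shelf, so at least 5 shelves are needed.
A packing using 6 shelves:
  shelf 1: 65 + 15 = 80
  shelf 2: 60 + 15 = 75
  shelf 3: 55 = 55
  shelf 4: 55 = 55
  shelf 5: 50 = 50
  shelf 6: 45 = 45
No arrangement into 5 shelves stays within capacity, so 6 is optimal.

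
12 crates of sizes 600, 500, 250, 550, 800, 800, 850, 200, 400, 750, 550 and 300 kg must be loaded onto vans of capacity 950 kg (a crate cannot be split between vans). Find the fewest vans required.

8

Total = 850 + 800 + 800 + 750 + 600 + 550 + 550 + 500 + 400 + 300 + 250 + 200 = 6550 kg.
Lower bound: ⌈6550/950⌉ = 7 vans.
Also, 8 crates each exceed 475 kg, and no two of those can share a van, so at least 8 vans are needed.
A packing using 8 vans:
  van 1: 850 = 850
  van 2: 800 = 800
  van 3: 800 = 800
  van 4: 750 + 200 = 950
  van 5: 600 + 300 = 900
  van 6: 550 + 400 = 950
  van 7: 550 + 250 = 800
  van 8: 500 = 500
This matches the lower bound, so 8 is optimal.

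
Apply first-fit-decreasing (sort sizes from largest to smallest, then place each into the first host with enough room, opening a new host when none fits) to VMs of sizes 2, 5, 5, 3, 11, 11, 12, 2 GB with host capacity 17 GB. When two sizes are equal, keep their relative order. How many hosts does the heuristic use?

4

Sorted descending: 12, 11, 11, 5, 5, 3, 2, 2.
  12 → host 1 (new)  [load 12/17]
  11 → host 2 (new)  [load 11/17]
  11 → host 3 (new)  [load 11/17]
  5 → host 1  [load 17/17]
  5 → host 2  [load 16/17]
  3 → host 3  [load 14/17]
  2 → host 3  [load 16/17]
  2 → host 4 (new)  [load 2/17]
4 hosts opened.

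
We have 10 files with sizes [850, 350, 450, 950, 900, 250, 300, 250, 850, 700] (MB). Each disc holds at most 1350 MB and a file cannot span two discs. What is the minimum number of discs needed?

5

Total = 950 + 900 + 850 + 850 + 700 + 450 + 350 + 300 + 250 + 250 = 5850 MB.
Lower bound: ⌈5850/1350⌉ = 5 discs.
A packing using 5 discs:
  disc 1: 950 + 350 = 1300
  disc 2: 900 + 450 = 1350
  disc 3: 850 + 300 = 1150
  disc 4: 850 + 250 + 250 = 1350
  disc 5: 700 = 700
This matches the lower bound, so 5 is optimal.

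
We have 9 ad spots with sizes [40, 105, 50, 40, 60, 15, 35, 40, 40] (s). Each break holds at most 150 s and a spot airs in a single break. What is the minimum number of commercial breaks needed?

3

Total = 105 + 60 + 50 + 40 + 40 + 40 + 40 + 35 + 15 = 425 s.
Lower bound: ⌈425/150⌉ = 3 commercial breaks.
A packing using 3 commercial breaks:
  break 1: 105 + 40 = 145
  break 2: 60 + 50 + 40 = 150
  break 3: 40 + 40 + 35 + 15 = 130
This matches the lower bound, so 3 is optimal.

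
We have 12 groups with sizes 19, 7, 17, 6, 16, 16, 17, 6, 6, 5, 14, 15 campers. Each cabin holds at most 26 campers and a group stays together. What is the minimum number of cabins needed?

7

Total = 19 + 17 + 17 + 16 + 16 + 15 + 14 + 7 + 6 + 6 + 6 + 5 = 144 campers.
Lower bound: ⌈144/26⌉ = 6 cabins.
Also, 7 groups each exceed 13 campers, and no two of those can share a cabin, so at least 7 cabins are needed.
A packing using 7 cabins:
  cabin 1: 19 + 7 = 26
  cabin 2: 17 + 6 = 23
  cabin 3: 17 + 6 = 23
  cabin 4: 16 + 6 = 22
  cabin 5: 16 + 5 = 21
  cabin 6: 15 = 15
  cabin 7: 14 = 14
This matches the lower bound, so 7 is optimal.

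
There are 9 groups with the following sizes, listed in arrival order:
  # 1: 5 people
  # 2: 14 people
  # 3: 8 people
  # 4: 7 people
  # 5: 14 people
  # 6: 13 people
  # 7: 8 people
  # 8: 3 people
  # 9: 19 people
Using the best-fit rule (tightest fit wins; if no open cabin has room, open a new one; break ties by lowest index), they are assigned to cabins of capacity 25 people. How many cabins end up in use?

  5 → cabin 1 (new)  [load 5/25]
  14 → cabin 1  [load 19/25]
  8 → cabin 2 (new)  [load 8/25]
  7 → cabin 2  [load 15/25]
  14 → cabin 3 (new)  [load 14/25]
  13 → cabin 4 (new)  [load 13/25]
  8 → cabin 2  [load 23/25]
  3 → cabin 1  [load 22/25]
  19 → cabin 5 (new)  [load 19/25]
5 cabins opened.

5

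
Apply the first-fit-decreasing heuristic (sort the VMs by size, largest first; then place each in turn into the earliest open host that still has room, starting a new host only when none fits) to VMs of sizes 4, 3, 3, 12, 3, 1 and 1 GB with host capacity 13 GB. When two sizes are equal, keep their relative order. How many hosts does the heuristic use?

Sorted descending: 12, 4, 3, 3, 3, 1, 1.
  12 → host 1 (new)  [load 12/13]
  4 → host 2 (new)  [load 4/13]
  3 → host 2  [load 7/13]
  3 → host 2  [load 10/13]
  3 → host 2  [load 13/13]
  1 → host 1  [load 13/13]
  1 → host 3 (new)  [load 1/13]
3 hosts opened.

3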